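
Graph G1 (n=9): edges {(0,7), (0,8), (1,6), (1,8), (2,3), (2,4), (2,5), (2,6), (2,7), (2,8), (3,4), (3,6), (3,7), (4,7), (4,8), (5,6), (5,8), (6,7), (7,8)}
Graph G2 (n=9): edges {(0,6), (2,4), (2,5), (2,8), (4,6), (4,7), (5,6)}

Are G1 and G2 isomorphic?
No, not isomorphic

The graphs are NOT isomorphic.

Connected components of G1: 1 component(s) with vertex sets [[0, 1, 2, 3, 4, 5, 6, 7, 8]], sizes [9].
Connected components of G2: 3 component(s) with vertex sets [[1], [3], [0, 2, 4, 5, 6, 7, 8]], sizes [1, 1, 7].
The number of connected components (and the multiset of component sizes) is an isomorphism invariant — an isomorphism maps each component of G1 bijectively onto a component of G2. Since G1 has 1 component(s) and G2 has 3, they cannot be isomorphic.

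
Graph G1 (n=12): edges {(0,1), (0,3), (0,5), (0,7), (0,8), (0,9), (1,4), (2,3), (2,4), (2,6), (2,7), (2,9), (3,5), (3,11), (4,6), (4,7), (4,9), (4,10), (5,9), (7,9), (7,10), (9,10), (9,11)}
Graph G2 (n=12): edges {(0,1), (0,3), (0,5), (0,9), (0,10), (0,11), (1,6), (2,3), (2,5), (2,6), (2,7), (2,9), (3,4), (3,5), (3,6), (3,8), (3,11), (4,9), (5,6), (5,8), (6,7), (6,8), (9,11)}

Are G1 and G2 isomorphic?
Yes, isomorphic

The graphs are isomorphic.
One valid mapping φ: V(G1) → V(G2): 0→0, 1→1, 2→2, 3→9, 4→6, 5→11, 6→7, 7→5, 8→10, 9→3, 10→8, 11→4

Verify φ preserves adjacency — for each edge of G1, its image is an edge of G2:
  (0,1) → (φ(0),φ(1)) = (0,1) ∈ E(G2) ✓
  (0,3) → (φ(0),φ(3)) = (0,9) ∈ E(G2) ✓
  (0,5) → (φ(0),φ(5)) = (0,11) ∈ E(G2) ✓
  (0,7) → (φ(0),φ(7)) = (0,5) ∈ E(G2) ✓
  (0,8) → (φ(0),φ(8)) = (0,10) ∈ E(G2) ✓
  (0,9) → (φ(0),φ(9)) = (0,3) ∈ E(G2) ✓
  (1,4) → (φ(1),φ(4)) = (1,6) ∈ E(G2) ✓
  (2,3) → (φ(2),φ(3)) = (2,9) ∈ E(G2) ✓
  (2,4) → (φ(2),φ(4)) = (2,6) ∈ E(G2) ✓
  (2,6) → (φ(2),φ(6)) = (2,7) ∈ E(G2) ✓
  (2,7) → (φ(2),φ(7)) = (2,5) ∈ E(G2) ✓
  (2,9) → (φ(2),φ(9)) = (2,3) ∈ E(G2) ✓
  (3,5) → (φ(3),φ(5)) = (9,11) ∈ E(G2) ✓
  (3,11) → (φ(3),φ(11)) = (4,9) ∈ E(G2) ✓
  (4,6) → (φ(4),φ(6)) = (6,7) ∈ E(G2) ✓
  (4,7) → (φ(4),φ(7)) = (5,6) ∈ E(G2) ✓
  (4,9) → (φ(4),φ(9)) = (3,6) ∈ E(G2) ✓
  (4,10) → (φ(4),φ(10)) = (6,8) ∈ E(G2) ✓
  (5,9) → (φ(5),φ(9)) = (3,11) ∈ E(G2) ✓
  (7,9) → (φ(7),φ(9)) = (3,5) ∈ E(G2) ✓
  (7,10) → (φ(7),φ(10)) = (5,8) ∈ E(G2) ✓
  (9,10) → (φ(9),φ(10)) = (3,8) ∈ E(G2) ✓
  (9,11) → (φ(9),φ(11)) = (3,4) ∈ E(G2) ✓
All 23 edges of G1 map to edges of G2, and |E(G1)| = |E(G2)| = 23, so φ is a bijection on edges as well as vertices. Hence G1 ≅ G2.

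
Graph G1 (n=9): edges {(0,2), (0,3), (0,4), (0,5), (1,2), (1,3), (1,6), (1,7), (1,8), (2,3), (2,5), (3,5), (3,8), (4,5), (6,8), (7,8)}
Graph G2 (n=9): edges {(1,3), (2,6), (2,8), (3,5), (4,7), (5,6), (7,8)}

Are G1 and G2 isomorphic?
No, not isomorphic

The graphs are NOT isomorphic.

Connected components of G1: 1 component(s) with vertex sets [[0, 1, 2, 3, 4, 5, 6, 7, 8]], sizes [9].
Connected components of G2: 2 component(s) with vertex sets [[0], [1, 2, 3, 4, 5, 6, 7, 8]], sizes [1, 8].
The number of connected components (and the multiset of component sizes) is an isomorphism invariant — an isomorphism maps each component of G1 bijectively onto a component of G2. Since G1 has 1 component(s) and G2 has 2, they cannot be isomorphic.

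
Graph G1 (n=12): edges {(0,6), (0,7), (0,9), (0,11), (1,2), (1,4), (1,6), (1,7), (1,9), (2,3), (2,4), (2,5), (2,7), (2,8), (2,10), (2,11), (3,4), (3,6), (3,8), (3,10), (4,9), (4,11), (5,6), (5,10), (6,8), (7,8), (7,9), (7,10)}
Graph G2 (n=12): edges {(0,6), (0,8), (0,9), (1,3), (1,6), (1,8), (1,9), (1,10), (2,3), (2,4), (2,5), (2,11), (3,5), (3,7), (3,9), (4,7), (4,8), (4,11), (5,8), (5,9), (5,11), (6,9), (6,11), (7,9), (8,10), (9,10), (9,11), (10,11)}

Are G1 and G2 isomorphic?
Yes, isomorphic

The graphs are isomorphic.
One valid mapping φ: V(G1) → V(G2): 0→4, 1→5, 2→9, 3→1, 4→3, 5→0, 6→8, 7→11, 8→10, 9→2, 10→6, 11→7

Verify φ preserves adjacency — for each edge of G1, its image is an edge of G2:
  (0,6) → (φ(0),φ(6)) = (4,8) ∈ E(G2) ✓
  (0,7) → (φ(0),φ(7)) = (4,11) ∈ E(G2) ✓
  (0,9) → (φ(0),φ(9)) = (2,4) ∈ E(G2) ✓
  (0,11) → (φ(0),φ(11)) = (4,7) ∈ E(G2) ✓
  (1,2) → (φ(1),φ(2)) = (5,9) ∈ E(G2) ✓
  (1,4) → (φ(1),φ(4)) = (3,5) ∈ E(G2) ✓
  (1,6) → (φ(1),φ(6)) = (5,8) ∈ E(G2) ✓
  (1,7) → (φ(1),φ(7)) = (5,11) ∈ E(G2) ✓
  (1,9) → (φ(1),φ(9)) = (2,5) ∈ E(G2) ✓
  (2,3) → (φ(2),φ(3)) = (1,9) ∈ E(G2) ✓
  (2,4) → (φ(2),φ(4)) = (3,9) ∈ E(G2) ✓
  (2,5) → (φ(2),φ(5)) = (0,9) ∈ E(G2) ✓
  (2,7) → (φ(2),φ(7)) = (9,11) ∈ E(G2) ✓
  (2,8) → (φ(2),φ(8)) = (9,10) ∈ E(G2) ✓
  (2,10) → (φ(2),φ(10)) = (6,9) ∈ E(G2) ✓
  (2,11) → (φ(2),φ(11)) = (7,9) ∈ E(G2) ✓
  (3,4) → (φ(3),φ(4)) = (1,3) ∈ E(G2) ✓
  (3,6) → (φ(3),φ(6)) = (1,8) ∈ E(G2) ✓
  (3,8) → (φ(3),φ(8)) = (1,10) ∈ E(G2) ✓
  (3,10) → (φ(3),φ(10)) = (1,6) ∈ E(G2) ✓
  (4,9) → (φ(4),φ(9)) = (2,3) ∈ E(G2) ✓
  (4,11) → (φ(4),φ(11)) = (3,7) ∈ E(G2) ✓
  (5,6) → (φ(5),φ(6)) = (0,8) ∈ E(G2) ✓
  (5,10) → (φ(5),φ(10)) = (0,6) ∈ E(G2) ✓
  (6,8) → (φ(6),φ(8)) = (8,10) ∈ E(G2) ✓
  (7,8) → (φ(7),φ(8)) = (10,11) ∈ E(G2) ✓
  (7,9) → (φ(7),φ(9)) = (2,11) ∈ E(G2) ✓
  (7,10) → (φ(7),φ(10)) = (6,11) ∈ E(G2) ✓
All 28 edges of G1 map to edges of G2, and |E(G1)| = |E(G2)| = 28, so φ is a bijection on edges as well as vertices. Hence G1 ≅ G2.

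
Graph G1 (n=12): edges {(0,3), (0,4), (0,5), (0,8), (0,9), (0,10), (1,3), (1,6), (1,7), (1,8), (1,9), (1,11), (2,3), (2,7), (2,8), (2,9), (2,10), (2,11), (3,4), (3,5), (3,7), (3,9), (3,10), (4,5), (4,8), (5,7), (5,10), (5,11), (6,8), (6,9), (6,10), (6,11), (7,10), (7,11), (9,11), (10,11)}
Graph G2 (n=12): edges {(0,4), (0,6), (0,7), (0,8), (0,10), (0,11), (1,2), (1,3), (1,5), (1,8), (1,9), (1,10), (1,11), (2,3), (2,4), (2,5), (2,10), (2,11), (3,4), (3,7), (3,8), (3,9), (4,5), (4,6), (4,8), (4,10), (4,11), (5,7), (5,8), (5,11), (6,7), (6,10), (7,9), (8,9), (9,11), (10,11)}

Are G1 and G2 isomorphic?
Yes, isomorphic

The graphs are isomorphic.
One valid mapping φ: V(G1) → V(G2): 0→0, 1→3, 2→5, 3→4, 4→6, 5→10, 6→9, 7→2, 8→7, 9→8, 10→11, 11→1

Verify φ preserves adjacency — for each edge of G1, its image is an edge of G2:
  (0,3) → (φ(0),φ(3)) = (0,4) ∈ E(G2) ✓
  (0,4) → (φ(0),φ(4)) = (0,6) ∈ E(G2) ✓
  (0,5) → (φ(0),φ(5)) = (0,10) ∈ E(G2) ✓
  (0,8) → (φ(0),φ(8)) = (0,7) ∈ E(G2) ✓
  (0,9) → (φ(0),φ(9)) = (0,8) ∈ E(G2) ✓
  (0,10) → (φ(0),φ(10)) = (0,11) ∈ E(G2) ✓
  (1,3) → (φ(1),φ(3)) = (3,4) ∈ E(G2) ✓
  (1,6) → (φ(1),φ(6)) = (3,9) ∈ E(G2) ✓
  (1,7) → (φ(1),φ(7)) = (2,3) ∈ E(G2) ✓
  (1,8) → (φ(1),φ(8)) = (3,7) ∈ E(G2) ✓
  (1,9) → (φ(1),φ(9)) = (3,8) ∈ E(G2) ✓
  (1,11) → (φ(1),φ(11)) = (1,3) ∈ E(G2) ✓
  (2,3) → (φ(2),φ(3)) = (4,5) ∈ E(G2) ✓
  (2,7) → (φ(2),φ(7)) = (2,5) ∈ E(G2) ✓
  (2,8) → (φ(2),φ(8)) = (5,7) ∈ E(G2) ✓
  (2,9) → (φ(2),φ(9)) = (5,8) ∈ E(G2) ✓
  (2,10) → (φ(2),φ(10)) = (5,11) ∈ E(G2) ✓
  (2,11) → (φ(2),φ(11)) = (1,5) ∈ E(G2) ✓
  (3,4) → (φ(3),φ(4)) = (4,6) ∈ E(G2) ✓
  (3,5) → (φ(3),φ(5)) = (4,10) ∈ E(G2) ✓
  (3,7) → (φ(3),φ(7)) = (2,4) ∈ E(G2) ✓
  (3,9) → (φ(3),φ(9)) = (4,8) ∈ E(G2) ✓
  (3,10) → (φ(3),φ(10)) = (4,11) ∈ E(G2) ✓
  (4,5) → (φ(4),φ(5)) = (6,10) ∈ E(G2) ✓
  (4,8) → (φ(4),φ(8)) = (6,7) ∈ E(G2) ✓
  (5,7) → (φ(5),φ(7)) = (2,10) ∈ E(G2) ✓
  (5,10) → (φ(5),φ(10)) = (10,11) ∈ E(G2) ✓
  (5,11) → (φ(5),φ(11)) = (1,10) ∈ E(G2) ✓
  (6,8) → (φ(6),φ(8)) = (7,9) ∈ E(G2) ✓
  (6,9) → (φ(6),φ(9)) = (8,9) ∈ E(G2) ✓
  (6,10) → (φ(6),φ(10)) = (9,11) ∈ E(G2) ✓
  (6,11) → (φ(6),φ(11)) = (1,9) ∈ E(G2) ✓
  (7,10) → (φ(7),φ(10)) = (2,11) ∈ E(G2) ✓
  (7,11) → (φ(7),φ(11)) = (1,2) ∈ E(G2) ✓
  (9,11) → (φ(9),φ(11)) = (1,8) ∈ E(G2) ✓
  (10,11) → (φ(10),φ(11)) = (1,11) ∈ E(G2) ✓
All 36 edges of G1 map to edges of G2, and |E(G1)| = |E(G2)| = 36, so φ is a bijection on edges as well as vertices. Hence G1 ≅ G2.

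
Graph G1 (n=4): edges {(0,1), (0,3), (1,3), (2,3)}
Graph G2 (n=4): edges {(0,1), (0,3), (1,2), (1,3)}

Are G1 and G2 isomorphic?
Yes, isomorphic

The graphs are isomorphic.
One valid mapping φ: V(G1) → V(G2): 0→3, 1→0, 2→2, 3→1

Verify φ preserves adjacency — for each edge of G1, its image is an edge of G2:
  (0,1) → (φ(0),φ(1)) = (0,3) ∈ E(G2) ✓
  (0,3) → (φ(0),φ(3)) = (1,3) ∈ E(G2) ✓
  (1,3) → (φ(1),φ(3)) = (0,1) ∈ E(G2) ✓
  (2,3) → (φ(2),φ(3)) = (1,2) ∈ E(G2) ✓
All 4 edges of G1 map to edges of G2, and |E(G1)| = |E(G2)| = 4, so φ is a bijection on edges as well as vertices. Hence G1 ≅ G2.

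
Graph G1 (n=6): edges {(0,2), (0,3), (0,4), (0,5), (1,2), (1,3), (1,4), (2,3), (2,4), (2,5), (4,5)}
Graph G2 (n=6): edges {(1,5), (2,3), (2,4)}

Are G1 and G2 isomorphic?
No, not isomorphic

The graphs are NOT isomorphic.

Connected components of G1: 1 component(s) with vertex sets [[0, 1, 2, 3, 4, 5]], sizes [6].
Connected components of G2: 3 component(s) with vertex sets [[0], [1, 5], [2, 3, 4]], sizes [1, 2, 3].
The number of connected components (and the multiset of component sizes) is an isomorphism invariant — an isomorphism maps each component of G1 bijectively onto a component of G2. Since G1 has 1 component(s) and G2 has 3, they cannot be isomorphic.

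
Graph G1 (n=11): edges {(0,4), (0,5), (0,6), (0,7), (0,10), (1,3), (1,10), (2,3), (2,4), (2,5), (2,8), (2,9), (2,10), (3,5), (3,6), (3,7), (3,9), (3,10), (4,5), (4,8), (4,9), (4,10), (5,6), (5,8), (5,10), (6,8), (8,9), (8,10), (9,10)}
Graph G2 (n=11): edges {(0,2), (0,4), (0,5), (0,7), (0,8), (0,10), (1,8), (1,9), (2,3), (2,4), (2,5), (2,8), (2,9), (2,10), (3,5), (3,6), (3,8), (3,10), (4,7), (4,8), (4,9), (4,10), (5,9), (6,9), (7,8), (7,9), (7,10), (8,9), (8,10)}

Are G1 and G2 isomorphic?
Yes, isomorphic

The graphs are isomorphic.
One valid mapping φ: V(G1) → V(G2): 0→3, 1→1, 2→4, 3→9, 4→10, 5→2, 6→5, 7→6, 8→0, 9→7, 10→8

Verify φ preserves adjacency — for each edge of G1, its image is an edge of G2:
  (0,4) → (φ(0),φ(4)) = (3,10) ∈ E(G2) ✓
  (0,5) → (φ(0),φ(5)) = (2,3) ∈ E(G2) ✓
  (0,6) → (φ(0),φ(6)) = (3,5) ∈ E(G2) ✓
  (0,7) → (φ(0),φ(7)) = (3,6) ∈ E(G2) ✓
  (0,10) → (φ(0),φ(10)) = (3,8) ∈ E(G2) ✓
  (1,3) → (φ(1),φ(3)) = (1,9) ∈ E(G2) ✓
  (1,10) → (φ(1),φ(10)) = (1,8) ∈ E(G2) ✓
  (2,3) → (φ(2),φ(3)) = (4,9) ∈ E(G2) ✓
  (2,4) → (φ(2),φ(4)) = (4,10) ∈ E(G2) ✓
  (2,5) → (φ(2),φ(5)) = (2,4) ∈ E(G2) ✓
  (2,8) → (φ(2),φ(8)) = (0,4) ∈ E(G2) ✓
  (2,9) → (φ(2),φ(9)) = (4,7) ∈ E(G2) ✓
  (2,10) → (φ(2),φ(10)) = (4,8) ∈ E(G2) ✓
  (3,5) → (φ(3),φ(5)) = (2,9) ∈ E(G2) ✓
  (3,6) → (φ(3),φ(6)) = (5,9) ∈ E(G2) ✓
  (3,7) → (φ(3),φ(7)) = (6,9) ∈ E(G2) ✓
  (3,9) → (φ(3),φ(9)) = (7,9) ∈ E(G2) ✓
  (3,10) → (φ(3),φ(10)) = (8,9) ∈ E(G2) ✓
  (4,5) → (φ(4),φ(5)) = (2,10) ∈ E(G2) ✓
  (4,8) → (φ(4),φ(8)) = (0,10) ∈ E(G2) ✓
  (4,9) → (φ(4),φ(9)) = (7,10) ∈ E(G2) ✓
  (4,10) → (φ(4),φ(10)) = (8,10) ∈ E(G2) ✓
  (5,6) → (φ(5),φ(6)) = (2,5) ∈ E(G2) ✓
  (5,8) → (φ(5),φ(8)) = (0,2) ∈ E(G2) ✓
  (5,10) → (φ(5),φ(10)) = (2,8) ∈ E(G2) ✓
  (6,8) → (φ(6),φ(8)) = (0,5) ∈ E(G2) ✓
  (8,9) → (φ(8),φ(9)) = (0,7) ∈ E(G2) ✓
  (8,10) → (φ(8),φ(10)) = (0,8) ∈ E(G2) ✓
  (9,10) → (φ(9),φ(10)) = (7,8) ∈ E(G2) ✓
All 29 edges of G1 map to edges of G2, and |E(G1)| = |E(G2)| = 29, so φ is a bijection on edges as well as vertices. Hence G1 ≅ G2.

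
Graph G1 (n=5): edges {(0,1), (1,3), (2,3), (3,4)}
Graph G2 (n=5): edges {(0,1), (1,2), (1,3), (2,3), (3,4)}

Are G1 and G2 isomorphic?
No, not isomorphic

The graphs are NOT isomorphic.

Counting edges: G1 has 4 edge(s); G2 has 5 edge(s).
Edge count is an isomorphism invariant (a bijection on vertices induces a bijection on edges), so differing edge counts rule out isomorphism.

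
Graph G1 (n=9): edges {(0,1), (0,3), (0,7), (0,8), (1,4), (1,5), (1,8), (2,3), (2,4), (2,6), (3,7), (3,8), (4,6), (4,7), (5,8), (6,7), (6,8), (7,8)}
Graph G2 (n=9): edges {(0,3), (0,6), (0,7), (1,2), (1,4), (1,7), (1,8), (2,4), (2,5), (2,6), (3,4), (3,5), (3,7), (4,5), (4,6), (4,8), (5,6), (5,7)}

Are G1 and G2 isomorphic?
Yes, isomorphic

The graphs are isomorphic.
One valid mapping φ: V(G1) → V(G2): 0→2, 1→1, 2→0, 3→6, 4→7, 5→8, 6→3, 7→5, 8→4

Verify φ preserves adjacency — for each edge of G1, its image is an edge of G2:
  (0,1) → (φ(0),φ(1)) = (1,2) ∈ E(G2) ✓
  (0,3) → (φ(0),φ(3)) = (2,6) ∈ E(G2) ✓
  (0,7) → (φ(0),φ(7)) = (2,5) ∈ E(G2) ✓
  (0,8) → (φ(0),φ(8)) = (2,4) ∈ E(G2) ✓
  (1,4) → (φ(1),φ(4)) = (1,7) ∈ E(G2) ✓
  (1,5) → (φ(1),φ(5)) = (1,8) ∈ E(G2) ✓
  (1,8) → (φ(1),φ(8)) = (1,4) ∈ E(G2) ✓
  (2,3) → (φ(2),φ(3)) = (0,6) ∈ E(G2) ✓
  (2,4) → (φ(2),φ(4)) = (0,7) ∈ E(G2) ✓
  (2,6) → (φ(2),φ(6)) = (0,3) ∈ E(G2) ✓
  (3,7) → (φ(3),φ(7)) = (5,6) ∈ E(G2) ✓
  (3,8) → (φ(3),φ(8)) = (4,6) ∈ E(G2) ✓
  (4,6) → (φ(4),φ(6)) = (3,7) ∈ E(G2) ✓
  (4,7) → (φ(4),φ(7)) = (5,7) ∈ E(G2) ✓
  (5,8) → (φ(5),φ(8)) = (4,8) ∈ E(G2) ✓
  (6,7) → (φ(6),φ(7)) = (3,5) ∈ E(G2) ✓
  (6,8) → (φ(6),φ(8)) = (3,4) ∈ E(G2) ✓
  (7,8) → (φ(7),φ(8)) = (4,5) ∈ E(G2) ✓
All 18 edges of G1 map to edges of G2, and |E(G1)| = |E(G2)| = 18, so φ is a bijection on edges as well as vertices. Hence G1 ≅ G2.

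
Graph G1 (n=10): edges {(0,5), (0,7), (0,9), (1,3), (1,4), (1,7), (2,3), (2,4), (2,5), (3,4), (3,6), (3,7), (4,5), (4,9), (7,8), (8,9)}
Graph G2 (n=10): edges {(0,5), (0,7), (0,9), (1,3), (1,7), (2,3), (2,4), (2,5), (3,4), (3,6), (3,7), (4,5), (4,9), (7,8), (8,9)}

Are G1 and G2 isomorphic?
No, not isomorphic

The graphs are NOT isomorphic.

Counting edges: G1 has 16 edge(s); G2 has 15 edge(s).
Edge count is an isomorphism invariant (a bijection on vertices induces a bijection on edges), so differing edge counts rule out isomorphism.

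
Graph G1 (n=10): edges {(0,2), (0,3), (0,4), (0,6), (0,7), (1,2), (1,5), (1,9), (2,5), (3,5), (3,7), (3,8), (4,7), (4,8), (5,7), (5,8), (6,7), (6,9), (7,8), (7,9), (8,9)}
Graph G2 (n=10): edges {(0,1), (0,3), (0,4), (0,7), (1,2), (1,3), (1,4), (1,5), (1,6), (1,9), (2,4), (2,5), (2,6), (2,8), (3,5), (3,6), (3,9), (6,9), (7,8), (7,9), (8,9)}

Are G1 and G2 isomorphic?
Yes, isomorphic

The graphs are isomorphic.
One valid mapping φ: V(G1) → V(G2): 0→2, 1→7, 2→8, 3→6, 4→5, 5→9, 6→4, 7→1, 8→3, 9→0

Verify φ preserves adjacency — for each edge of G1, its image is an edge of G2:
  (0,2) → (φ(0),φ(2)) = (2,8) ∈ E(G2) ✓
  (0,3) → (φ(0),φ(3)) = (2,6) ∈ E(G2) ✓
  (0,4) → (φ(0),φ(4)) = (2,5) ∈ E(G2) ✓
  (0,6) → (φ(0),φ(6)) = (2,4) ∈ E(G2) ✓
  (0,7) → (φ(0),φ(7)) = (1,2) ∈ E(G2) ✓
  (1,2) → (φ(1),φ(2)) = (7,8) ∈ E(G2) ✓
  (1,5) → (φ(1),φ(5)) = (7,9) ∈ E(G2) ✓
  (1,9) → (φ(1),φ(9)) = (0,7) ∈ E(G2) ✓
  (2,5) → (φ(2),φ(5)) = (8,9) ∈ E(G2) ✓
  (3,5) → (φ(3),φ(5)) = (6,9) ∈ E(G2) ✓
  (3,7) → (φ(3),φ(7)) = (1,6) ∈ E(G2) ✓
  (3,8) → (φ(3),φ(8)) = (3,6) ∈ E(G2) ✓
  (4,7) → (φ(4),φ(7)) = (1,5) ∈ E(G2) ✓
  (4,8) → (φ(4),φ(8)) = (3,5) ∈ E(G2) ✓
  (5,7) → (φ(5),φ(7)) = (1,9) ∈ E(G2) ✓
  (5,8) → (φ(5),φ(8)) = (3,9) ∈ E(G2) ✓
  (6,7) → (φ(6),φ(7)) = (1,4) ∈ E(G2) ✓
  (6,9) → (φ(6),φ(9)) = (0,4) ∈ E(G2) ✓
  (7,8) → (φ(7),φ(8)) = (1,3) ∈ E(G2) ✓
  (7,9) → (φ(7),φ(9)) = (0,1) ∈ E(G2) ✓
  (8,9) → (φ(8),φ(9)) = (0,3) ∈ E(G2) ✓
All 21 edges of G1 map to edges of G2, and |E(G1)| = |E(G2)| = 21, so φ is a bijection on edges as well as vertices. Hence G1 ≅ G2.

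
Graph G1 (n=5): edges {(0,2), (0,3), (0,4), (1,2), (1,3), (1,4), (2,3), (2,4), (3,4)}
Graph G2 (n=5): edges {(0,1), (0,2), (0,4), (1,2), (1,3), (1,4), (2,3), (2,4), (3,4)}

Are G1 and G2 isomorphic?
Yes, isomorphic

The graphs are isomorphic.
One valid mapping φ: V(G1) → V(G2): 0→0, 1→3, 2→4, 3→2, 4→1

Verify φ preserves adjacency — for each edge of G1, its image is an edge of G2:
  (0,2) → (φ(0),φ(2)) = (0,4) ∈ E(G2) ✓
  (0,3) → (φ(0),φ(3)) = (0,2) ∈ E(G2) ✓
  (0,4) → (φ(0),φ(4)) = (0,1) ∈ E(G2) ✓
  (1,2) → (φ(1),φ(2)) = (3,4) ∈ E(G2) ✓
  (1,3) → (φ(1),φ(3)) = (2,3) ∈ E(G2) ✓
  (1,4) → (φ(1),φ(4)) = (1,3) ∈ E(G2) ✓
  (2,3) → (φ(2),φ(3)) = (2,4) ∈ E(G2) ✓
  (2,4) → (φ(2),φ(4)) = (1,4) ∈ E(G2) ✓
  (3,4) → (φ(3),φ(4)) = (1,2) ∈ E(G2) ✓
All 9 edges of G1 map to edges of G2, and |E(G1)| = |E(G2)| = 9, so φ is a bijection on edges as well as vertices. Hence G1 ≅ G2.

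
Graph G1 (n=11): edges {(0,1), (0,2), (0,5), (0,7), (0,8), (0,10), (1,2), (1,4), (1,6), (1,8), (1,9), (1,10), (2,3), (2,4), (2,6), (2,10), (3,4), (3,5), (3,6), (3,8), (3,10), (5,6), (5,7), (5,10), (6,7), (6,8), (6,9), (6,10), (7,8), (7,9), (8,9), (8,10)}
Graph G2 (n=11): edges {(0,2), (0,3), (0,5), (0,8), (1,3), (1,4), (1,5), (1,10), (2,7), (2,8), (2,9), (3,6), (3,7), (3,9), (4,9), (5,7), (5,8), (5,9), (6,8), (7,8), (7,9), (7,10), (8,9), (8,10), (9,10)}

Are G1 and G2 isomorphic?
No, not isomorphic

The graphs are NOT isomorphic.

Degrees in G1: deg(0)=6, deg(1)=7, deg(2)=6, deg(3)=6, deg(4)=3, deg(5)=5, deg(6)=8, deg(7)=5, deg(8)=7, deg(9)=4, deg(10)=7.
Sorted degree sequence of G1: [8, 7, 7, 7, 6, 6, 6, 5, 5, 4, 3].
Degrees in G2: deg(0)=4, deg(1)=4, deg(2)=4, deg(3)=5, deg(4)=2, deg(5)=5, deg(6)=2, deg(7)=6, deg(8)=7, deg(9)=7, deg(10)=4.
Sorted degree sequence of G2: [7, 7, 6, 5, 5, 4, 4, 4, 4, 2, 2].
The (sorted) degree sequence is an isomorphism invariant, so since G1 and G2 have different degree sequences they cannot be isomorphic.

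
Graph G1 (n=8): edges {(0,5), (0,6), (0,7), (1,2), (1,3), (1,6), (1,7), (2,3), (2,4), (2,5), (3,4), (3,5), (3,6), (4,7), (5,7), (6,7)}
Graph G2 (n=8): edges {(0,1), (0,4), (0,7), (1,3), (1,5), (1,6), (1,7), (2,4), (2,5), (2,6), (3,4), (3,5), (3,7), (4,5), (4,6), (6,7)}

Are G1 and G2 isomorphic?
Yes, isomorphic

The graphs are isomorphic.
One valid mapping φ: V(G1) → V(G2): 0→2, 1→3, 2→7, 3→1, 4→0, 5→6, 6→5, 7→4

Verify φ preserves adjacency — for each edge of G1, its image is an edge of G2:
  (0,5) → (φ(0),φ(5)) = (2,6) ∈ E(G2) ✓
  (0,6) → (φ(0),φ(6)) = (2,5) ∈ E(G2) ✓
  (0,7) → (φ(0),φ(7)) = (2,4) ∈ E(G2) ✓
  (1,2) → (φ(1),φ(2)) = (3,7) ∈ E(G2) ✓
  (1,3) → (φ(1),φ(3)) = (1,3) ∈ E(G2) ✓
  (1,6) → (φ(1),φ(6)) = (3,5) ∈ E(G2) ✓
  (1,7) → (φ(1),φ(7)) = (3,4) ∈ E(G2) ✓
  (2,3) → (φ(2),φ(3)) = (1,7) ∈ E(G2) ✓
  (2,4) → (φ(2),φ(4)) = (0,7) ∈ E(G2) ✓
  (2,5) → (φ(2),φ(5)) = (6,7) ∈ E(G2) ✓
  (3,4) → (φ(3),φ(4)) = (0,1) ∈ E(G2) ✓
  (3,5) → (φ(3),φ(5)) = (1,6) ∈ E(G2) ✓
  (3,6) → (φ(3),φ(6)) = (1,5) ∈ E(G2) ✓
  (4,7) → (φ(4),φ(7)) = (0,4) ∈ E(G2) ✓
  (5,7) → (φ(5),φ(7)) = (4,6) ∈ E(G2) ✓
  (6,7) → (φ(6),φ(7)) = (4,5) ∈ E(G2) ✓
All 16 edges of G1 map to edges of G2, and |E(G1)| = |E(G2)| = 16, so φ is a bijection on edges as well as vertices. Hence G1 ≅ G2.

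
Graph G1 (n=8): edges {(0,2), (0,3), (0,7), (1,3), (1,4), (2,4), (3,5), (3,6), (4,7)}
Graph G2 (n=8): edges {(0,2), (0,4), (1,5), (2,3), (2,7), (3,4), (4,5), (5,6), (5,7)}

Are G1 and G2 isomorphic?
Yes, isomorphic

The graphs are isomorphic.
One valid mapping φ: V(G1) → V(G2): 0→4, 1→7, 2→0, 3→5, 4→2, 5→1, 6→6, 7→3

Verify φ preserves adjacency — for each edge of G1, its image is an edge of G2:
  (0,2) → (φ(0),φ(2)) = (0,4) ∈ E(G2) ✓
  (0,3) → (φ(0),φ(3)) = (4,5) ∈ E(G2) ✓
  (0,7) → (φ(0),φ(7)) = (3,4) ∈ E(G2) ✓
  (1,3) → (φ(1),φ(3)) = (5,7) ∈ E(G2) ✓
  (1,4) → (φ(1),φ(4)) = (2,7) ∈ E(G2) ✓
  (2,4) → (φ(2),φ(4)) = (0,2) ∈ E(G2) ✓
  (3,5) → (φ(3),φ(5)) = (1,5) ∈ E(G2) ✓
  (3,6) → (φ(3),φ(6)) = (5,6) ∈ E(G2) ✓
  (4,7) → (φ(4),φ(7)) = (2,3) ∈ E(G2) ✓
All 9 edges of G1 map to edges of G2, and |E(G1)| = |E(G2)| = 9, so φ is a bijection on edges as well as vertices. Hence G1 ≅ G2.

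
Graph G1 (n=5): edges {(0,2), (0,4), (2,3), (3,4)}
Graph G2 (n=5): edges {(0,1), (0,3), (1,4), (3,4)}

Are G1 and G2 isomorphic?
Yes, isomorphic

The graphs are isomorphic.
One valid mapping φ: V(G1) → V(G2): 0→1, 1→2, 2→0, 3→3, 4→4

Verify φ preserves adjacency — for each edge of G1, its image is an edge of G2:
  (0,2) → (φ(0),φ(2)) = (0,1) ∈ E(G2) ✓
  (0,4) → (φ(0),φ(4)) = (1,4) ∈ E(G2) ✓
  (2,3) → (φ(2),φ(3)) = (0,3) ∈ E(G2) ✓
  (3,4) → (φ(3),φ(4)) = (3,4) ∈ E(G2) ✓
All 4 edges of G1 map to edges of G2, and |E(G1)| = |E(G2)| = 4, so φ is a bijection on edges as well as vertices. Hence G1 ≅ G2.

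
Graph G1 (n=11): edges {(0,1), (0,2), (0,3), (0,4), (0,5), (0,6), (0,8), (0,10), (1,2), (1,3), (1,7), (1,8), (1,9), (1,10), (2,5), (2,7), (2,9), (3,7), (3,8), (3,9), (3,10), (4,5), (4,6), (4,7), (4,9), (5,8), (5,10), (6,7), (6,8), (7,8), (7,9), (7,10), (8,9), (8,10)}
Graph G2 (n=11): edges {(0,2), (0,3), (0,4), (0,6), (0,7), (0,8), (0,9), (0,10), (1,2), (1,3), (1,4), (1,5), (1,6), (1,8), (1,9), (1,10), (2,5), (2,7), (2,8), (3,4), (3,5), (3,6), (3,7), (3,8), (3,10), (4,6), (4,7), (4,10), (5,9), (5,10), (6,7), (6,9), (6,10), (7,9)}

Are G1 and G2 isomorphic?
Yes, isomorphic

The graphs are isomorphic.
One valid mapping φ: V(G1) → V(G2): 0→1, 1→6, 2→9, 3→4, 4→2, 5→5, 6→8, 7→0, 8→3, 9→7, 10→10

Verify φ preserves adjacency — for each edge of G1, its image is an edge of G2:
  (0,1) → (φ(0),φ(1)) = (1,6) ∈ E(G2) ✓
  (0,2) → (φ(0),φ(2)) = (1,9) ∈ E(G2) ✓
  (0,3) → (φ(0),φ(3)) = (1,4) ∈ E(G2) ✓
  (0,4) → (φ(0),φ(4)) = (1,2) ∈ E(G2) ✓
  (0,5) → (φ(0),φ(5)) = (1,5) ∈ E(G2) ✓
  (0,6) → (φ(0),φ(6)) = (1,8) ∈ E(G2) ✓
  (0,8) → (φ(0),φ(8)) = (1,3) ∈ E(G2) ✓
  (0,10) → (φ(0),φ(10)) = (1,10) ∈ E(G2) ✓
  (1,2) → (φ(1),φ(2)) = (6,9) ∈ E(G2) ✓
  (1,3) → (φ(1),φ(3)) = (4,6) ∈ E(G2) ✓
  (1,7) → (φ(1),φ(7)) = (0,6) ∈ E(G2) ✓
  (1,8) → (φ(1),φ(8)) = (3,6) ∈ E(G2) ✓
  (1,9) → (φ(1),φ(9)) = (6,7) ∈ E(G2) ✓
  (1,10) → (φ(1),φ(10)) = (6,10) ∈ E(G2) ✓
  (2,5) → (φ(2),φ(5)) = (5,9) ∈ E(G2) ✓
  (2,7) → (φ(2),φ(7)) = (0,9) ∈ E(G2) ✓
  (2,9) → (φ(2),φ(9)) = (7,9) ∈ E(G2) ✓
  (3,7) → (φ(3),φ(7)) = (0,4) ∈ E(G2) ✓
  (3,8) → (φ(3),φ(8)) = (3,4) ∈ E(G2) ✓
  (3,9) → (φ(3),φ(9)) = (4,7) ∈ E(G2) ✓
  (3,10) → (φ(3),φ(10)) = (4,10) ∈ E(G2) ✓
  (4,5) → (φ(4),φ(5)) = (2,5) ∈ E(G2) ✓
  (4,6) → (φ(4),φ(6)) = (2,8) ∈ E(G2) ✓
  (4,7) → (φ(4),φ(7)) = (0,2) ∈ E(G2) ✓
  (4,9) → (φ(4),φ(9)) = (2,7) ∈ E(G2) ✓
  (5,8) → (φ(5),φ(8)) = (3,5) ∈ E(G2) ✓
  (5,10) → (φ(5),φ(10)) = (5,10) ∈ E(G2) ✓
  (6,7) → (φ(6),φ(7)) = (0,8) ∈ E(G2) ✓
  (6,8) → (φ(6),φ(8)) = (3,8) ∈ E(G2) ✓
  (7,8) → (φ(7),φ(8)) = (0,3) ∈ E(G2) ✓
  (7,9) → (φ(7),φ(9)) = (0,7) ∈ E(G2) ✓
  (7,10) → (φ(7),φ(10)) = (0,10) ∈ E(G2) ✓
  (8,9) → (φ(8),φ(9)) = (3,7) ∈ E(G2) ✓
  (8,10) → (φ(8),φ(10)) = (3,10) ∈ E(G2) ✓
All 34 edges of G1 map to edges of G2, and |E(G1)| = |E(G2)| = 34, so φ is a bijection on edges as well as vertices. Hence G1 ≅ G2.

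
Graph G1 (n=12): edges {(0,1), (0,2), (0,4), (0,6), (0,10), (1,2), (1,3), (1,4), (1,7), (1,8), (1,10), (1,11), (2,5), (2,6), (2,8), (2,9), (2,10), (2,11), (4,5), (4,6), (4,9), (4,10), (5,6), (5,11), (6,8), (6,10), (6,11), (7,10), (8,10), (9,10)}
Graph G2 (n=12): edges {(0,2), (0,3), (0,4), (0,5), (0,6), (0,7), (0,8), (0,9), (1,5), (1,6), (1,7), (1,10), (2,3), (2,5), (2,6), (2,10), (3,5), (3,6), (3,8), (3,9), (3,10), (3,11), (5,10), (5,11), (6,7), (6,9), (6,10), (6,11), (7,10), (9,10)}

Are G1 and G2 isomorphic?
Yes, isomorphic

The graphs are isomorphic.
One valid mapping φ: V(G1) → V(G2): 0→2, 1→0, 2→6, 3→4, 4→5, 5→1, 6→10, 7→8, 8→9, 9→11, 10→3, 11→7

Verify φ preserves adjacency — for each edge of G1, its image is an edge of G2:
  (0,1) → (φ(0),φ(1)) = (0,2) ∈ E(G2) ✓
  (0,2) → (φ(0),φ(2)) = (2,6) ∈ E(G2) ✓
  (0,4) → (φ(0),φ(4)) = (2,5) ∈ E(G2) ✓
  (0,6) → (φ(0),φ(6)) = (2,10) ∈ E(G2) ✓
  (0,10) → (φ(0),φ(10)) = (2,3) ∈ E(G2) ✓
  (1,2) → (φ(1),φ(2)) = (0,6) ∈ E(G2) ✓
  (1,3) → (φ(1),φ(3)) = (0,4) ∈ E(G2) ✓
  (1,4) → (φ(1),φ(4)) = (0,5) ∈ E(G2) ✓
  (1,7) → (φ(1),φ(7)) = (0,8) ∈ E(G2) ✓
  (1,8) → (φ(1),φ(8)) = (0,9) ∈ E(G2) ✓
  (1,10) → (φ(1),φ(10)) = (0,3) ∈ E(G2) ✓
  (1,11) → (φ(1),φ(11)) = (0,7) ∈ E(G2) ✓
  (2,5) → (φ(2),φ(5)) = (1,6) ∈ E(G2) ✓
  (2,6) → (φ(2),φ(6)) = (6,10) ∈ E(G2) ✓
  (2,8) → (φ(2),φ(8)) = (6,9) ∈ E(G2) ✓
  (2,9) → (φ(2),φ(9)) = (6,11) ∈ E(G2) ✓
  (2,10) → (φ(2),φ(10)) = (3,6) ∈ E(G2) ✓
  (2,11) → (φ(2),φ(11)) = (6,7) ∈ E(G2) ✓
  (4,5) → (φ(4),φ(5)) = (1,5) ∈ E(G2) ✓
  (4,6) → (φ(4),φ(6)) = (5,10) ∈ E(G2) ✓
  (4,9) → (φ(4),φ(9)) = (5,11) ∈ E(G2) ✓
  (4,10) → (φ(4),φ(10)) = (3,5) ∈ E(G2) ✓
  (5,6) → (φ(5),φ(6)) = (1,10) ∈ E(G2) ✓
  (5,11) → (φ(5),φ(11)) = (1,7) ∈ E(G2) ✓
  (6,8) → (φ(6),φ(8)) = (9,10) ∈ E(G2) ✓
  (6,10) → (φ(6),φ(10)) = (3,10) ∈ E(G2) ✓
  (6,11) → (φ(6),φ(11)) = (7,10) ∈ E(G2) ✓
  (7,10) → (φ(7),φ(10)) = (3,8) ∈ E(G2) ✓
  (8,10) → (φ(8),φ(10)) = (3,9) ∈ E(G2) ✓
  (9,10) → (φ(9),φ(10)) = (3,11) ∈ E(G2) ✓
All 30 edges of G1 map to edges of G2, and |E(G1)| = |E(G2)| = 30, so φ is a bijection on edges as well as vertices. Hence G1 ≅ G2.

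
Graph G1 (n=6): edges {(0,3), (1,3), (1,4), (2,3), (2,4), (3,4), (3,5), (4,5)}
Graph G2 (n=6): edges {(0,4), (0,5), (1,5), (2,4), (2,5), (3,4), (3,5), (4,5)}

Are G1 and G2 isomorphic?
Yes, isomorphic

The graphs are isomorphic.
One valid mapping φ: V(G1) → V(G2): 0→1, 1→3, 2→2, 3→5, 4→4, 5→0

Verify φ preserves adjacency — for each edge of G1, its image is an edge of G2:
  (0,3) → (φ(0),φ(3)) = (1,5) ∈ E(G2) ✓
  (1,3) → (φ(1),φ(3)) = (3,5) ∈ E(G2) ✓
  (1,4) → (φ(1),φ(4)) = (3,4) ∈ E(G2) ✓
  (2,3) → (φ(2),φ(3)) = (2,5) ∈ E(G2) ✓
  (2,4) → (φ(2),φ(4)) = (2,4) ∈ E(G2) ✓
  (3,4) → (φ(3),φ(4)) = (4,5) ∈ E(G2) ✓
  (3,5) → (φ(3),φ(5)) = (0,5) ∈ E(G2) ✓
  (4,5) → (φ(4),φ(5)) = (0,4) ∈ E(G2) ✓
All 8 edges of G1 map to edges of G2, and |E(G1)| = |E(G2)| = 8, so φ is a bijection on edges as well as vertices. Hence G1 ≅ G2.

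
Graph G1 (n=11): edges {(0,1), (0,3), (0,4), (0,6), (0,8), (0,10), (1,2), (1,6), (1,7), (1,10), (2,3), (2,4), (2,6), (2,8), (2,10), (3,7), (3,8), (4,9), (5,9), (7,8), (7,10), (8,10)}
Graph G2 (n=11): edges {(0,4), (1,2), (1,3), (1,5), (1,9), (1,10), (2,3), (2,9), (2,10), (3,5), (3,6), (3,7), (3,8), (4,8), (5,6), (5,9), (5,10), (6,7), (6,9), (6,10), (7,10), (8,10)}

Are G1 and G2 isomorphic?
Yes, isomorphic

The graphs are isomorphic.
One valid mapping φ: V(G1) → V(G2): 0→10, 1→6, 2→3, 3→2, 4→8, 5→0, 6→7, 7→9, 8→1, 9→4, 10→5

Verify φ preserves adjacency — for each edge of G1, its image is an edge of G2:
  (0,1) → (φ(0),φ(1)) = (6,10) ∈ E(G2) ✓
  (0,3) → (φ(0),φ(3)) = (2,10) ∈ E(G2) ✓
  (0,4) → (φ(0),φ(4)) = (8,10) ∈ E(G2) ✓
  (0,6) → (φ(0),φ(6)) = (7,10) ∈ E(G2) ✓
  (0,8) → (φ(0),φ(8)) = (1,10) ∈ E(G2) ✓
  (0,10) → (φ(0),φ(10)) = (5,10) ∈ E(G2) ✓
  (1,2) → (φ(1),φ(2)) = (3,6) ∈ E(G2) ✓
  (1,6) → (φ(1),φ(6)) = (6,7) ∈ E(G2) ✓
  (1,7) → (φ(1),φ(7)) = (6,9) ∈ E(G2) ✓
  (1,10) → (φ(1),φ(10)) = (5,6) ∈ E(G2) ✓
  (2,3) → (φ(2),φ(3)) = (2,3) ∈ E(G2) ✓
  (2,4) → (φ(2),φ(4)) = (3,8) ∈ E(G2) ✓
  (2,6) → (φ(2),φ(6)) = (3,7) ∈ E(G2) ✓
  (2,8) → (φ(2),φ(8)) = (1,3) ∈ E(G2) ✓
  (2,10) → (φ(2),φ(10)) = (3,5) ∈ E(G2) ✓
  (3,7) → (φ(3),φ(7)) = (2,9) ∈ E(G2) ✓
  (3,8) → (φ(3),φ(8)) = (1,2) ∈ E(G2) ✓
  (4,9) → (φ(4),φ(9)) = (4,8) ∈ E(G2) ✓
  (5,9) → (φ(5),φ(9)) = (0,4) ∈ E(G2) ✓
  (7,8) → (φ(7),φ(8)) = (1,9) ∈ E(G2) ✓
  (7,10) → (φ(7),φ(10)) = (5,9) ∈ E(G2) ✓
  (8,10) → (φ(8),φ(10)) = (1,5) ∈ E(G2) ✓
All 22 edges of G1 map to edges of G2, and |E(G1)| = |E(G2)| = 22, so φ is a bijection on edges as well as vertices. Hence G1 ≅ G2.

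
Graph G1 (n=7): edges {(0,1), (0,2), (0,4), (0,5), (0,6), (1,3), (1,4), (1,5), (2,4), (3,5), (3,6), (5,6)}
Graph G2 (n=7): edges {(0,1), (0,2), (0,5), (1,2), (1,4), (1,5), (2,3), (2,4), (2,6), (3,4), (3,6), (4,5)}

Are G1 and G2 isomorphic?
Yes, isomorphic

The graphs are isomorphic.
One valid mapping φ: V(G1) → V(G2): 0→2, 1→4, 2→6, 3→5, 4→3, 5→1, 6→0

Verify φ preserves adjacency — for each edge of G1, its image is an edge of G2:
  (0,1) → (φ(0),φ(1)) = (2,4) ∈ E(G2) ✓
  (0,2) → (φ(0),φ(2)) = (2,6) ∈ E(G2) ✓
  (0,4) → (φ(0),φ(4)) = (2,3) ∈ E(G2) ✓
  (0,5) → (φ(0),φ(5)) = (1,2) ∈ E(G2) ✓
  (0,6) → (φ(0),φ(6)) = (0,2) ∈ E(G2) ✓
  (1,3) → (φ(1),φ(3)) = (4,5) ∈ E(G2) ✓
  (1,4) → (φ(1),φ(4)) = (3,4) ∈ E(G2) ✓
  (1,5) → (φ(1),φ(5)) = (1,4) ∈ E(G2) ✓
  (2,4) → (φ(2),φ(4)) = (3,6) ∈ E(G2) ✓
  (3,5) → (φ(3),φ(5)) = (1,5) ∈ E(G2) ✓
  (3,6) → (φ(3),φ(6)) = (0,5) ∈ E(G2) ✓
  (5,6) → (φ(5),φ(6)) = (0,1) ∈ E(G2) ✓
All 12 edges of G1 map to edges of G2, and |E(G1)| = |E(G2)| = 12, so φ is a bijection on edges as well as vertices. Hence G1 ≅ G2.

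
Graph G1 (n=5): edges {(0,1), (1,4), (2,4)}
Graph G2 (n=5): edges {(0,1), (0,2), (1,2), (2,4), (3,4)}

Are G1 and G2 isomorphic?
No, not isomorphic

The graphs are NOT isomorphic.

Degrees in G1: deg(0)=1, deg(1)=2, deg(2)=1, deg(3)=0, deg(4)=2.
Sorted degree sequence of G1: [2, 2, 1, 1, 0].
Degrees in G2: deg(0)=2, deg(1)=2, deg(2)=3, deg(3)=1, deg(4)=2.
Sorted degree sequence of G2: [3, 2, 2, 2, 1].
The (sorted) degree sequence is an isomorphism invariant, so since G1 and G2 have different degree sequences they cannot be isomorphic.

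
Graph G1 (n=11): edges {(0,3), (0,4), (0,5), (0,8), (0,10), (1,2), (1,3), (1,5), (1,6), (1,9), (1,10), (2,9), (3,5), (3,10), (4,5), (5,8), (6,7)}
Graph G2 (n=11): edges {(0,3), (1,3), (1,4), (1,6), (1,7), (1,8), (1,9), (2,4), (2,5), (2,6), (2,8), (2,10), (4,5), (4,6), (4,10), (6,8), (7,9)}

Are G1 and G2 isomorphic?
Yes, isomorphic

The graphs are isomorphic.
One valid mapping φ: V(G1) → V(G2): 0→2, 1→1, 2→7, 3→6, 4→10, 5→4, 6→3, 7→0, 8→5, 9→9, 10→8

Verify φ preserves adjacency — for each edge of G1, its image is an edge of G2:
  (0,3) → (φ(0),φ(3)) = (2,6) ∈ E(G2) ✓
  (0,4) → (φ(0),φ(4)) = (2,10) ∈ E(G2) ✓
  (0,5) → (φ(0),φ(5)) = (2,4) ∈ E(G2) ✓
  (0,8) → (φ(0),φ(8)) = (2,5) ∈ E(G2) ✓
  (0,10) → (φ(0),φ(10)) = (2,8) ∈ E(G2) ✓
  (1,2) → (φ(1),φ(2)) = (1,7) ∈ E(G2) ✓
  (1,3) → (φ(1),φ(3)) = (1,6) ∈ E(G2) ✓
  (1,5) → (φ(1),φ(5)) = (1,4) ∈ E(G2) ✓
  (1,6) → (φ(1),φ(6)) = (1,3) ∈ E(G2) ✓
  (1,9) → (φ(1),φ(9)) = (1,9) ∈ E(G2) ✓
  (1,10) → (φ(1),φ(10)) = (1,8) ∈ E(G2) ✓
  (2,9) → (φ(2),φ(9)) = (7,9) ∈ E(G2) ✓
  (3,5) → (φ(3),φ(5)) = (4,6) ∈ E(G2) ✓
  (3,10) → (φ(3),φ(10)) = (6,8) ∈ E(G2) ✓
  (4,5) → (φ(4),φ(5)) = (4,10) ∈ E(G2) ✓
  (5,8) → (φ(5),φ(8)) = (4,5) ∈ E(G2) ✓
  (6,7) → (φ(6),φ(7)) = (0,3) ∈ E(G2) ✓
All 17 edges of G1 map to edges of G2, and |E(G1)| = |E(G2)| = 17, so φ is a bijection on edges as well as vertices. Hence G1 ≅ G2.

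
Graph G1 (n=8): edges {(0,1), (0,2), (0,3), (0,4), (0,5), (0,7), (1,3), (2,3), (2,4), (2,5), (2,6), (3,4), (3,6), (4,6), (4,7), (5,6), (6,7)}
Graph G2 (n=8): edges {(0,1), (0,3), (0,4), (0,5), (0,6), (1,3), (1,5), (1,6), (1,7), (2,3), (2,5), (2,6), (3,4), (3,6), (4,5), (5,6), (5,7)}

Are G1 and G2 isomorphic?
Yes, isomorphic

The graphs are isomorphic.
One valid mapping φ: V(G1) → V(G2): 0→5, 1→7, 2→0, 3→1, 4→6, 5→4, 6→3, 7→2

Verify φ preserves adjacency — for each edge of G1, its image is an edge of G2:
  (0,1) → (φ(0),φ(1)) = (5,7) ∈ E(G2) ✓
  (0,2) → (φ(0),φ(2)) = (0,5) ∈ E(G2) ✓
  (0,3) → (φ(0),φ(3)) = (1,5) ∈ E(G2) ✓
  (0,4) → (φ(0),φ(4)) = (5,6) ∈ E(G2) ✓
  (0,5) → (φ(0),φ(5)) = (4,5) ∈ E(G2) ✓
  (0,7) → (φ(0),φ(7)) = (2,5) ∈ E(G2) ✓
  (1,3) → (φ(1),φ(3)) = (1,7) ∈ E(G2) ✓
  (2,3) → (φ(2),φ(3)) = (0,1) ∈ E(G2) ✓
  (2,4) → (φ(2),φ(4)) = (0,6) ∈ E(G2) ✓
  (2,5) → (φ(2),φ(5)) = (0,4) ∈ E(G2) ✓
  (2,6) → (φ(2),φ(6)) = (0,3) ∈ E(G2) ✓
  (3,4) → (φ(3),φ(4)) = (1,6) ∈ E(G2) ✓
  (3,6) → (φ(3),φ(6)) = (1,3) ∈ E(G2) ✓
  (4,6) → (φ(4),φ(6)) = (3,6) ∈ E(G2) ✓
  (4,7) → (φ(4),φ(7)) = (2,6) ∈ E(G2) ✓
  (5,6) → (φ(5),φ(6)) = (3,4) ∈ E(G2) ✓
  (6,7) → (φ(6),φ(7)) = (2,3) ∈ E(G2) ✓
All 17 edges of G1 map to edges of G2, and |E(G1)| = |E(G2)| = 17, so φ is a bijection on edges as well as vertices. Hence G1 ≅ G2.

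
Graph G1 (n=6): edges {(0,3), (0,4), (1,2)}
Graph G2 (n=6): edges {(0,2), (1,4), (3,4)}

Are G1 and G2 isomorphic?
Yes, isomorphic

The graphs are isomorphic.
One valid mapping φ: V(G1) → V(G2): 0→4, 1→2, 2→0, 3→1, 4→3, 5→5

Verify φ preserves adjacency — for each edge of G1, its image is an edge of G2:
  (0,3) → (φ(0),φ(3)) = (1,4) ∈ E(G2) ✓
  (0,4) → (φ(0),φ(4)) = (3,4) ∈ E(G2) ✓
  (1,2) → (φ(1),φ(2)) = (0,2) ∈ E(G2) ✓
All 3 edges of G1 map to edges of G2, and |E(G1)| = |E(G2)| = 3, so φ is a bijection on edges as well as vertices. Hence G1 ≅ G2.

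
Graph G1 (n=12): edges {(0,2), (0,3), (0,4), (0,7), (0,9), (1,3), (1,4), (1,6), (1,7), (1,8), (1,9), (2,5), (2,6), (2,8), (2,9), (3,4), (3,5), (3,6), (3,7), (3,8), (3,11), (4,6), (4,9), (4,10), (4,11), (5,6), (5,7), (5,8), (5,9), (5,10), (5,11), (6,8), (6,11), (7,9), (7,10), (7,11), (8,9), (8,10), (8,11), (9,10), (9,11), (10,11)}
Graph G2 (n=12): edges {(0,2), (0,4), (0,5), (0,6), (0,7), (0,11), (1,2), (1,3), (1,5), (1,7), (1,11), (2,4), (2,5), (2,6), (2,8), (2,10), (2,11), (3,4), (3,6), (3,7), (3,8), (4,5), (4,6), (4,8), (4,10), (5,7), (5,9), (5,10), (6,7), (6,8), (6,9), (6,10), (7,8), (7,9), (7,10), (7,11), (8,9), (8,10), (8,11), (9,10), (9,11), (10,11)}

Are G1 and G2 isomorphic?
Yes, isomorphic

The graphs are isomorphic.
One valid mapping φ: V(G1) → V(G2): 0→1, 1→0, 2→3, 3→2, 4→5, 5→8, 6→4, 7→11, 8→6, 9→7, 10→9, 11→10

Verify φ preserves adjacency — for each edge of G1, its image is an edge of G2:
  (0,2) → (φ(0),φ(2)) = (1,3) ∈ E(G2) ✓
  (0,3) → (φ(0),φ(3)) = (1,2) ∈ E(G2) ✓
  (0,4) → (φ(0),φ(4)) = (1,5) ∈ E(G2) ✓
  (0,7) → (φ(0),φ(7)) = (1,11) ∈ E(G2) ✓
  (0,9) → (φ(0),φ(9)) = (1,7) ∈ E(G2) ✓
  (1,3) → (φ(1),φ(3)) = (0,2) ∈ E(G2) ✓
  (1,4) → (φ(1),φ(4)) = (0,5) ∈ E(G2) ✓
  (1,6) → (φ(1),φ(6)) = (0,4) ∈ E(G2) ✓
  (1,7) → (φ(1),φ(7)) = (0,11) ∈ E(G2) ✓
  (1,8) → (φ(1),φ(8)) = (0,6) ∈ E(G2) ✓
  (1,9) → (φ(1),φ(9)) = (0,7) ∈ E(G2) ✓
  (2,5) → (φ(2),φ(5)) = (3,8) ∈ E(G2) ✓
  (2,6) → (φ(2),φ(6)) = (3,4) ∈ E(G2) ✓
  (2,8) → (φ(2),φ(8)) = (3,6) ∈ E(G2) ✓
  (2,9) → (φ(2),φ(9)) = (3,7) ∈ E(G2) ✓
  (3,4) → (φ(3),φ(4)) = (2,5) ∈ E(G2) ✓
  (3,5) → (φ(3),φ(5)) = (2,8) ∈ E(G2) ✓
  (3,6) → (φ(3),φ(6)) = (2,4) ∈ E(G2) ✓
  (3,7) → (φ(3),φ(7)) = (2,11) ∈ E(G2) ✓
  (3,8) → (φ(3),φ(8)) = (2,6) ∈ E(G2) ✓
  (3,11) → (φ(3),φ(11)) = (2,10) ∈ E(G2) ✓
  (4,6) → (φ(4),φ(6)) = (4,5) ∈ E(G2) ✓
  (4,9) → (φ(4),φ(9)) = (5,7) ∈ E(G2) ✓
  (4,10) → (φ(4),φ(10)) = (5,9) ∈ E(G2) ✓
  (4,11) → (φ(4),φ(11)) = (5,10) ∈ E(G2) ✓
  (5,6) → (φ(5),φ(6)) = (4,8) ∈ E(G2) ✓
  (5,7) → (φ(5),φ(7)) = (8,11) ∈ E(G2) ✓
  (5,8) → (φ(5),φ(8)) = (6,8) ∈ E(G2) ✓
  (5,9) → (φ(5),φ(9)) = (7,8) ∈ E(G2) ✓
  (5,10) → (φ(5),φ(10)) = (8,9) ∈ E(G2) ✓
  (5,11) → (φ(5),φ(11)) = (8,10) ∈ E(G2) ✓
  (6,8) → (φ(6),φ(8)) = (4,6) ∈ E(G2) ✓
  (6,11) → (φ(6),φ(11)) = (4,10) ∈ E(G2) ✓
  (7,9) → (φ(7),φ(9)) = (7,11) ∈ E(G2) ✓
  (7,10) → (φ(7),φ(10)) = (9,11) ∈ E(G2) ✓
  (7,11) → (φ(7),φ(11)) = (10,11) ∈ E(G2) ✓
  (8,9) → (φ(8),φ(9)) = (6,7) ∈ E(G2) ✓
  (8,10) → (φ(8),φ(10)) = (6,9) ∈ E(G2) ✓
  (8,11) → (φ(8),φ(11)) = (6,10) ∈ E(G2) ✓
  (9,10) → (φ(9),φ(10)) = (7,9) ∈ E(G2) ✓
  (9,11) → (φ(9),φ(11)) = (7,10) ∈ E(G2) ✓
  (10,11) → (φ(10),φ(11)) = (9,10) ∈ E(G2) ✓
All 42 edges of G1 map to edges of G2, and |E(G1)| = |E(G2)| = 42, so φ is a bijection on edges as well as vertices. Hence G1 ≅ G2.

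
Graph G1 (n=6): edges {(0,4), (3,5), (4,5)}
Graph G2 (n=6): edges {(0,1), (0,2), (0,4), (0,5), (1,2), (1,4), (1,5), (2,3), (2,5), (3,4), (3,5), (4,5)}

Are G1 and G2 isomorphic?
No, not isomorphic

The graphs are NOT isomorphic.

Degrees in G1: deg(0)=1, deg(1)=0, deg(2)=0, deg(3)=1, deg(4)=2, deg(5)=2.
Sorted degree sequence of G1: [2, 2, 1, 1, 0, 0].
Degrees in G2: deg(0)=4, deg(1)=4, deg(2)=4, deg(3)=3, deg(4)=4, deg(5)=5.
Sorted degree sequence of G2: [5, 4, 4, 4, 4, 3].
The (sorted) degree sequence is an isomorphism invariant, so since G1 and G2 have different degree sequences they cannot be isomorphic.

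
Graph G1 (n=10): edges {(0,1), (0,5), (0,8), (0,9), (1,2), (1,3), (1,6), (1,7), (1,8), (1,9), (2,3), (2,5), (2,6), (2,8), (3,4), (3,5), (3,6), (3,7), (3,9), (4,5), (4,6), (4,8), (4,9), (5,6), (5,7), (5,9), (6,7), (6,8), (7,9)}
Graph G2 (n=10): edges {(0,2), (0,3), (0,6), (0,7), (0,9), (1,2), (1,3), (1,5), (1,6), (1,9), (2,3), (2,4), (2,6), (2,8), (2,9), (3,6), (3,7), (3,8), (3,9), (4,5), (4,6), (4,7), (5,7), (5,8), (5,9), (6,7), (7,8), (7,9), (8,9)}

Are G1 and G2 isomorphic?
Yes, isomorphic

The graphs are isomorphic.
One valid mapping φ: V(G1) → V(G2): 0→4, 1→7, 2→8, 3→3, 4→1, 5→2, 6→9, 7→0, 8→5, 9→6

Verify φ preserves adjacency — for each edge of G1, its image is an edge of G2:
  (0,1) → (φ(0),φ(1)) = (4,7) ∈ E(G2) ✓
  (0,5) → (φ(0),φ(5)) = (2,4) ∈ E(G2) ✓
  (0,8) → (φ(0),φ(8)) = (4,5) ∈ E(G2) ✓
  (0,9) → (φ(0),φ(9)) = (4,6) ∈ E(G2) ✓
  (1,2) → (φ(1),φ(2)) = (7,8) ∈ E(G2) ✓
  (1,3) → (φ(1),φ(3)) = (3,7) ∈ E(G2) ✓
  (1,6) → (φ(1),φ(6)) = (7,9) ∈ E(G2) ✓
  (1,7) → (φ(1),φ(7)) = (0,7) ∈ E(G2) ✓
  (1,8) → (φ(1),φ(8)) = (5,7) ∈ E(G2) ✓
  (1,9) → (φ(1),φ(9)) = (6,7) ∈ E(G2) ✓
  (2,3) → (φ(2),φ(3)) = (3,8) ∈ E(G2) ✓
  (2,5) → (φ(2),φ(5)) = (2,8) ∈ E(G2) ✓
  (2,6) → (φ(2),φ(6)) = (8,9) ∈ E(G2) ✓
  (2,8) → (φ(2),φ(8)) = (5,8) ∈ E(G2) ✓
  (3,4) → (φ(3),φ(4)) = (1,3) ∈ E(G2) ✓
  (3,5) → (φ(3),φ(5)) = (2,3) ∈ E(G2) ✓
  (3,6) → (φ(3),φ(6)) = (3,9) ∈ E(G2) ✓
  (3,7) → (φ(3),φ(7)) = (0,3) ∈ E(G2) ✓
  (3,9) → (φ(3),φ(9)) = (3,6) ∈ E(G2) ✓
  (4,5) → (φ(4),φ(5)) = (1,2) ∈ E(G2) ✓
  (4,6) → (φ(4),φ(6)) = (1,9) ∈ E(G2) ✓
  (4,8) → (φ(4),φ(8)) = (1,5) ∈ E(G2) ✓
  (4,9) → (φ(4),φ(9)) = (1,6) ∈ E(G2) ✓
  (5,6) → (φ(5),φ(6)) = (2,9) ∈ E(G2) ✓
  (5,7) → (φ(5),φ(7)) = (0,2) ∈ E(G2) ✓
  (5,9) → (φ(5),φ(9)) = (2,6) ∈ E(G2) ✓
  (6,7) → (φ(6),φ(7)) = (0,9) ∈ E(G2) ✓
  (6,8) → (φ(6),φ(8)) = (5,9) ∈ E(G2) ✓
  (7,9) → (φ(7),φ(9)) = (0,6) ∈ E(G2) ✓
All 29 edges of G1 map to edges of G2, and |E(G1)| = |E(G2)| = 29, so φ is a bijection on edges as well as vertices. Hence G1 ≅ G2.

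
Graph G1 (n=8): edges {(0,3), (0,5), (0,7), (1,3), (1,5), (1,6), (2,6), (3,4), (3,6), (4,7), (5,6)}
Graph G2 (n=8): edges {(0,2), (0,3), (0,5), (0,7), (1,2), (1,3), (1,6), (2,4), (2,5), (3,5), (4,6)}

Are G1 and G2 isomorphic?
Yes, isomorphic

The graphs are isomorphic.
One valid mapping φ: V(G1) → V(G2): 0→1, 1→5, 2→7, 3→2, 4→4, 5→3, 6→0, 7→6

Verify φ preserves adjacency — for each edge of G1, its image is an edge of G2:
  (0,3) → (φ(0),φ(3)) = (1,2) ∈ E(G2) ✓
  (0,5) → (φ(0),φ(5)) = (1,3) ∈ E(G2) ✓
  (0,7) → (φ(0),φ(7)) = (1,6) ∈ E(G2) ✓
  (1,3) → (φ(1),φ(3)) = (2,5) ∈ E(G2) ✓
  (1,5) → (φ(1),φ(5)) = (3,5) ∈ E(G2) ✓
  (1,6) → (φ(1),φ(6)) = (0,5) ∈ E(G2) ✓
  (2,6) → (φ(2),φ(6)) = (0,7) ∈ E(G2) ✓
  (3,4) → (φ(3),φ(4)) = (2,4) ∈ E(G2) ✓
  (3,6) → (φ(3),φ(6)) = (0,2) ∈ E(G2) ✓
  (4,7) → (φ(4),φ(7)) = (4,6) ∈ E(G2) ✓
  (5,6) → (φ(5),φ(6)) = (0,3) ∈ E(G2) ✓
All 11 edges of G1 map to edges of G2, and |E(G1)| = |E(G2)| = 11, so φ is a bijection on edges as well as vertices. Hence G1 ≅ G2.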